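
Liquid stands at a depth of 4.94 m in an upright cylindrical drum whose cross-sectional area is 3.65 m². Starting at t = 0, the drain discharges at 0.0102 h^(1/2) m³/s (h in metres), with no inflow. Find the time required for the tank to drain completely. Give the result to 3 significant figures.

1590 s

With no inflow, A dh/dt = −0.0102 √h.
Separate and integrate: 2(√h − √h₀) = −(0.0102/A) t.
Set h = 0: 2√h₀ = (0.0102/A) t_empty ⇒ t_empty = 2A√h₀/0.0102.
t_empty = 2·3.65·√4.94/0.0102 = 7.3000·2.2226/0.0102 = 1590.7 s.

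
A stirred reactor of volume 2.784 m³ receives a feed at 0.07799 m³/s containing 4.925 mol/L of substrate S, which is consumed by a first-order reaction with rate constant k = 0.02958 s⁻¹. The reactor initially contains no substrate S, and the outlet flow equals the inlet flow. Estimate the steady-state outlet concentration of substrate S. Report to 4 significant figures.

V dC/dt = Q(C_in − C) − k V C.
Steady state (dC/dt = 0): C_ss = Q C_in/(Q + kV) = C_in/(1 + kV/Q).
C_ss = 0.07799·4.925/(0.07799 + 0.02958·2.784) = 0.384101/0.160341 = 2.39553 mol/L.

2.396 mol/L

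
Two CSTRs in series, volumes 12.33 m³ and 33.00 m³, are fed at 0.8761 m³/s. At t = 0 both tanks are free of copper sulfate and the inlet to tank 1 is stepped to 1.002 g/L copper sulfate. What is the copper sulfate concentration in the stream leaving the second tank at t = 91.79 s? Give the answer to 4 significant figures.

Time constants: τᵢ = Vᵢ/Q for each well-mixed tank.
τ₁ = 12.33/0.8761 = 14.0737 s; τ₂ = 33.00/0.8761 = 37.6669 s.
Solving the cascade with C₁(0)=C₂(0)=0 gives C₂(t) = C_in[1 − (τ₁ e^(−t/τ₁) − τ₂ e^(−t/τ₂))/(τ₁ − τ₂)].
At t = 91.79: e^(−t/τ₁) = 0.00147061, e^(−t/τ₂) = 0.0874327.
C₂ = 1.002·[1 − (14.0737·0.00147061 − 37.6669·0.0874327)/(-23.5932)] = 1.002·0.861289 = 0.863012 g/L.

0.8630 g/L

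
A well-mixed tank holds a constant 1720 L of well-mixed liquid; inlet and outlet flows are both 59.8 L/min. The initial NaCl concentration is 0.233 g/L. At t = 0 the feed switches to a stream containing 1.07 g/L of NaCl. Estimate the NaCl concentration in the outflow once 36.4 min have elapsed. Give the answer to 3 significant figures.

0.834 g/L

Transient balance on the dissolved component: V dC/dt = Q(C_in − C).
Rewrite as dC/dt + C/τ = C_in/τ, τ = V/Q = 28.763 min.
This is linear first-order; C(t) = C_in + (C₀ − C_in) e^(−t/τ).
C(36.4) = 1.07 + (0.233 − 1.07)·e^(−36.4/28.763) = 1.07 + (-0.83700)·0.28209 = 0.83389 g/L.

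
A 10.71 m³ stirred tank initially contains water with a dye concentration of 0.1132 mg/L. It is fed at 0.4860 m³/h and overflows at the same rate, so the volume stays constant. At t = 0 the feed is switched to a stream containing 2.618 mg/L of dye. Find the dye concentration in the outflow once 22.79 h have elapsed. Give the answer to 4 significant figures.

Species balance on the tank: V dC/dt = Q(C_in − C).
So dC/dt = (C_in − C)/τ with τ = V/Q = 10.71/0.4860 = 22.0370 h.
This is linear first-order; C(t) = C_in + (C₀ − C_in) e^(−t/τ).
C(22.79) = 2.618 + (0.1132 − 2.618)·e^(−22.79/22.0370) = 2.618 + (-2.50480)·0.355522 = 1.72749 mg/L.

1.727 mg/L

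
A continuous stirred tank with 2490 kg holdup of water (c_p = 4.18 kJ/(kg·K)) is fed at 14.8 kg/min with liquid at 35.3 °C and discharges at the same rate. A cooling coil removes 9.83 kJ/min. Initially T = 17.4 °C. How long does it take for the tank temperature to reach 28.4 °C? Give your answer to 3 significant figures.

M c_p dT/dt = ṁ c_p (T_in − T) − Q̇.
τ = M/ṁ = 168.24 min; T_ss = T_in − Q̇/(ṁ c_p) = 35.141 °C.
T(t) = T_ss + (T₀ − T_ss) e^(−t/τ). Set T = 28.4:
e^(−t/τ) = (28.4 − 35.141)/(17.4 − 35.141) = 0.37997
t = −168.24 · ln(0.37997) = 162.80 min.

163 min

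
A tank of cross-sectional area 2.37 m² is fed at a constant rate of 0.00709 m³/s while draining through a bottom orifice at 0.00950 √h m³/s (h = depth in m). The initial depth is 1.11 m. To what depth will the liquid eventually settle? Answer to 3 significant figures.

A dh/dt = Q_in − 0.00950 √h. Steady state requires inflow = outflow:
Q_in = 0.00950 √h_ss ⇒ √h_ss = 0.00709/0.00950 = 0.74632.
h_ss = 0.74632² = 0.55699 m. (Since h₀ = 1.11 m > h_ss, the level will fall toward this value.)

0.557 m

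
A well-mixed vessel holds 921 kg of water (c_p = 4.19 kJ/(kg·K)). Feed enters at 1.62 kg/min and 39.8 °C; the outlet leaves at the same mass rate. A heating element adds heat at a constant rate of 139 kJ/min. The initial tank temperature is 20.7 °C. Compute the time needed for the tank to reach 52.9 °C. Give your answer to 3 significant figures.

955 min

Unsteady energy balance on the tank contents: M c_p dT/dt = ṁ c_p (T_in − T) + 139.
τ = M/ṁ = 568.52 min; T_ss = T_in + Q̇/(ṁ c_p) = 60.278 °C.
T(t) = T_ss + (T₀ − T_ss) e^(−t/τ). Set T = 52.9:
e^(−t/τ) = (52.9 − 60.278)/(20.7 − 60.278) = 0.18641
t = −568.52 · ln(0.18641) = 954.99 min.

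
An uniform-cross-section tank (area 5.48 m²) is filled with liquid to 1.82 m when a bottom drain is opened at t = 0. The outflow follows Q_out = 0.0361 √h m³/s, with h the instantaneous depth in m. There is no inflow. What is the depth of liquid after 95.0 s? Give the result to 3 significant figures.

With no inflow, A dh/dt = −0.0361 √h.
∫ h^(−1/2) dh = −(0.0361/A) ∫ dt, giving 2√h = 2√h₀ − (0.0361/A) t.
√h = √1.82 − 0.0361·95.0/(2·5.48) = 1.3491 − 0.31291 = 1.0362.
h = 1.0362² = 1.0736 m.

1.07 m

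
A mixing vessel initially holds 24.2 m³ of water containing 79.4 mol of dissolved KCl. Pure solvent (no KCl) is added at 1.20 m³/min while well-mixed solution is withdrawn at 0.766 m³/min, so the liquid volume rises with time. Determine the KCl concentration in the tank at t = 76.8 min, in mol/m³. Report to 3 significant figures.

Total volume: dV/dt = Q_in − Q_out = 0.43400 m³/min, so V(t) = 24.2 + 0.43400 t and V(76.8) = 57.531 m³.
Species balance (pure solvent in): dm/dt = −Q_out · m/V(t).
dm/m = −Q_out dt/(V₀ + 0.43400 t); integrating gives ln(m/m₀) = −(Q_out/(Q_in−Q_out)) ln(V/V₀).
m = m₀ (V₀/V)^(Q_out/(Q_in−Q_out)) = 79.4 × (24.2/57.531)^(1.7650) = 17.220 mol.
C = m/V = 17.220/57.531 = 0.29932 mol/m³.

0.299 mol/m³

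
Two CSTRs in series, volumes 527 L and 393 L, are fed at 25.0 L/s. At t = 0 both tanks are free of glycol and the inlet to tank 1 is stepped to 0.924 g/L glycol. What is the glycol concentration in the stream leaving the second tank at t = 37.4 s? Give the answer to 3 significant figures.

0.559 g/L

Each tank obeys Vᵢ dCᵢ/dt = Q(Cᵢ₋₁ − Cᵢ), so τᵢ = Vᵢ/Q.
τ₁ = 527/25.0 = 21.080 s; τ₂ = 393/25.0 = 15.720 s.
Tank 1: C₁ = C_in(1 − e^(−t/τ₁)). Tank 2 (τ₁ ≠ τ₂): C₂ = C_in[1 − (τ₁ e^(−t/τ₁) − τ₂ e^(−t/τ₂))/(τ₁ − τ₂)].
At t = 37.4: e^(−t/τ₁) = 0.16962, e^(−t/τ₂) = 0.092631.
C₂ = 0.924·[1 − (21.080·0.16962 − 15.720·0.092631)/(5.3600)] = 0.924·0.60458 = 0.55863 g/L.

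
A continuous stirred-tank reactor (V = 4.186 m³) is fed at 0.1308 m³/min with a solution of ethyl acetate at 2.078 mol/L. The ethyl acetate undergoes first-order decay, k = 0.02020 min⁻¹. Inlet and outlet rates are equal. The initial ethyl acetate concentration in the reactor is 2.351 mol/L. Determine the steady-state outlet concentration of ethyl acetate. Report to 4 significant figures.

V dC/dt = Q(C_in − C) − k V C.
At steady state: 0 = Q C_in − (Q + kV) C_ss, so C_ss = Q C_in/(Q + kV).
C_ss = 0.1308·2.078/(0.1308 + 0.02020·4.186) = 0.271802/0.215357 = 1.26210 mol/L.

1.262 mol/L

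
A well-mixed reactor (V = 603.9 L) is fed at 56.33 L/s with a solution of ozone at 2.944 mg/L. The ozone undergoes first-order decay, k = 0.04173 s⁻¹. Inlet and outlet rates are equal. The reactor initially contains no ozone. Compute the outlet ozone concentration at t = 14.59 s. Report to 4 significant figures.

1.750 mg/L

Species balance: V dC/dt = Q C_in − Q C − k V C.
This is linear with rate a = Q/V + k = 0.135007 s⁻¹.
C_ss = Q C_in/(Q + kV) = 2.03402 mg/L; C(t) = C_ss + (C₀ − C_ss) e^(−a t).
C(14.59) = 2.03402 + (-2.03402)·e^(−0.135007·14.59) = 2.03402 + (-2.03402)·0.139491 = 1.75030 mg/L.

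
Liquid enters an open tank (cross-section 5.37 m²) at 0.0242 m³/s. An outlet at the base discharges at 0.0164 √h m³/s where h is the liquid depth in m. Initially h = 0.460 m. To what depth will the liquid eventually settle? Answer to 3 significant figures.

Mass balance (ρ constant): A dh/dt = Q_in − 0.0164 √h. At steady state dh/dt = 0:
Q_in = 0.0164 √h_ss ⇒ √h_ss = 0.0242/0.0164 = 1.4756.
h_ss = 1.4756² = 2.1774 m. (Since h₀ = 0.460 m < h_ss, the level will rise toward this value.)

2.18 m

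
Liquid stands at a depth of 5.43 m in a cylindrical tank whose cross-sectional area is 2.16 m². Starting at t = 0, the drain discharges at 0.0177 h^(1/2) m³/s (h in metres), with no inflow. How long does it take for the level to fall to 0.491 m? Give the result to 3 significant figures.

398 s

Unsteady balance on liquid volume: A dh/dt = −0.0177 √h.
Separate and integrate: 2(√h − √h₀) = −(0.0177/A) t.
t = 2A(√h₀ − √h)/0.0177 = 2·2.16·(√5.43 − √0.491)/0.0177
  = 4.3200 × (2.3302 − 0.70071) / 0.0177 = 397.71 s.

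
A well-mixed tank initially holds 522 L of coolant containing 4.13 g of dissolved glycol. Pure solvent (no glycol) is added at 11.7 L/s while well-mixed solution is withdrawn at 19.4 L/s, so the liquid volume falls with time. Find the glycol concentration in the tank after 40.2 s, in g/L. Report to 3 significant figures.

0.00202 g/L

Let m(t) be the amount of glycol. Volume: V(t) = V₀ + (Q_in − Q_out) t = 522 − 7.7000 t; V(40.2) = 212.46 L.
No glycol enters, so dm/dt = −Q_out · (m/V).
dm/m = −Q_out dt/(V₀ − 7.7000 t); integrating gives ln(m/m₀) = −(Q_out/(Q_in−Q_out)) ln(V/V₀).
m = m₀ (V₀/V)^(Q_out/(Q_in−Q_out)) = 4.13 × (522/212.46)^(-2.5195) = 0.42891 g.
C = m/V = 0.42891/212.46 = 0.0020188 g/L.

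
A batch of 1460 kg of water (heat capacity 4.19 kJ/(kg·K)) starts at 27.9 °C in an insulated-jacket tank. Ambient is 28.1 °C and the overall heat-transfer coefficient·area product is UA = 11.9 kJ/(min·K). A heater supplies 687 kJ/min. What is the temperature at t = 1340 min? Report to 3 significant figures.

M c_p dT/dt = −UA(T − T_amb) + Q̇.
dT/dt = (T_ss − T)/τ with T_ss = T_amb + Q̇/UA = 28.1 + 687/11.9 = 85.831 °C, τ = M c_p/UA = 1460·4.19/11.9 = 514.07 min.
T approaches T_ss exponentially: T(t) = T_ss + (T₀ − T_ss) e^(−t/τ).
T(1340) = 85.831 + (-57.931)·0.073780 = 81.557 °C.

81.6 °C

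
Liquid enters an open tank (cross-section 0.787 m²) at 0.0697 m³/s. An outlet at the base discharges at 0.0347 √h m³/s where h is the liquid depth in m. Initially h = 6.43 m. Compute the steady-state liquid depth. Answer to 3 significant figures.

A dh/dt = Q_in − 0.0347 √h. Steady state requires inflow = outflow:
Q_in = 0.0347 √h_ss ⇒ √h_ss = 0.0697/0.0347 = 2.0086.
h_ss = 2.0086² = 4.0347 m. (Since h₀ = 6.43 m > h_ss, the level will fall toward this value.)

4.03 m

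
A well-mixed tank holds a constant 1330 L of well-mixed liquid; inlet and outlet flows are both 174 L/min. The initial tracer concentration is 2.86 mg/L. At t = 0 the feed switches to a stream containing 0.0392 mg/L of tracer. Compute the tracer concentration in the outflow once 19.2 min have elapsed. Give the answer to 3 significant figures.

0.268 mg/L

Unsteady species balance (constant V, well mixed): V dC/dt = Q(C_in − C).
So dC/dt = (C_in − C)/τ with τ = V/Q = 1330/174 = 7.6437 min.
C approaches C_in exponentially: C(t) = C_in + (C₀ − C_in) e^(−t/τ).
C(19.2) = 0.0392 + (2.86 − 0.0392)·e^(−19.2/7.6437) = 0.0392 + (2.8208)·0.081116 = 0.26801 mg/L.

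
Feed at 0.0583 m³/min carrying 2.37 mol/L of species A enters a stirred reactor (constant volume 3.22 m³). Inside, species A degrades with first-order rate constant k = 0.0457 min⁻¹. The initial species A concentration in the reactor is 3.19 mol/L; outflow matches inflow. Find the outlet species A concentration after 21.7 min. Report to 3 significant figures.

Species balance: V dC/dt = Q C_in − Q C − k V C.
This is linear with rate a = Q/V + k = 0.063806 min⁻¹.
C_ss = Q C_in/(Q + kV) = 0.67252 mol/L; C(t) = C_ss + (C₀ − C_ss) e^(−a t).
C(21.7) = 0.67252 + (2.5175)·e^(−0.063806·21.7) = 0.67252 + (2.5175)·0.25043 = 1.3030 mol/L.

1.30 mol/L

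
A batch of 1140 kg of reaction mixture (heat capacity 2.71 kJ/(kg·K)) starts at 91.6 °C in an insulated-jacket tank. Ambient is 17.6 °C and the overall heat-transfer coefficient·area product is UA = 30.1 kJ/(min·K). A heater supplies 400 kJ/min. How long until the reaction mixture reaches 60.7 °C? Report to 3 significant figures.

73.0 min

M c_p dT/dt = −UA(T − T_amb) + Q̇.
τ = M c_p/UA = 102.64 min; T_ss = T_amb + Q̇/UA = 17.6 + 400/30.1 = 30.889 °C.
T(t) = T_ss + (T₀ − T_ss)e^(−t/τ); set T = 60.7:
t = −τ ln[(T − T_ss)/(T₀ − T_ss)] = −102.64 · ln(0.49103) = 73.001 min.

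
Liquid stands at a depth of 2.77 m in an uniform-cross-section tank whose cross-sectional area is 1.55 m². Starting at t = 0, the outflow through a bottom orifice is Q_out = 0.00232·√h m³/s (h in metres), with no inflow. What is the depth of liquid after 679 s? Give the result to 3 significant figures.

Unsteady balance on liquid volume: A dh/dt = −0.00232 √h.
∫ h^(−1/2) dh = −(0.00232/A) ∫ dt, giving 2√h = 2√h₀ − (0.00232/A) t.
√h = √2.77 − 0.00232·679/(2·1.55) = 1.6643 − 0.50815 = 1.1562.
h = 1.1562² = 1.3367 m.

1.34 m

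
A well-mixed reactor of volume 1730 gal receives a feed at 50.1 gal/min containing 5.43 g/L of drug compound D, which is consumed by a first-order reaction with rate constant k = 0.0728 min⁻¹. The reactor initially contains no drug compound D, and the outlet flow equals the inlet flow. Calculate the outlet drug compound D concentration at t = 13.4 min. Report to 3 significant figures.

1.15 g/L

Accumulation = in − out − consumed: V dC/dt = Q C_in − Q C − k V C.
dC/dt = (Q/V) C_in − (Q/V + k) C; effective rate a = Q/V + k = 0.028960 + 0.0728 = 0.10176 min⁻¹.
C_ss = Q C_in/(Q + kV) = 1.5453 g/L; C(t) = C_ss + (C₀ − C_ss) e^(−a t).
C(13.4) = 1.5453 + (-1.5453)·e^(−0.10176·13.4) = 1.5453 + (-1.5453)·0.25574 = 1.1501 g/L.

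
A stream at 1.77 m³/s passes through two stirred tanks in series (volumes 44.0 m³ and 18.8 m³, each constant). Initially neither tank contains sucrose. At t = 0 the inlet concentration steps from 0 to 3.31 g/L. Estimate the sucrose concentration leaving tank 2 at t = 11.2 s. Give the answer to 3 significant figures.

Species balance on tank i: dCᵢ/dt = (Cᵢ₋₁ − Cᵢ)/τᵢ with τᵢ = Vᵢ/Q.
τ₁ = 44.0/1.77 = 24.859 s; τ₂ = 18.8/1.77 = 10.621 s.
Tank 1: C₁ = C_in(1 − e^(−t/τ₁)). Tank 2 (τ₁ ≠ τ₂): C₂ = C_in[1 − (τ₁ e^(−t/τ₁) − τ₂ e^(−t/τ₂))/(τ₁ − τ₂)].
At t = 11.2: e^(−t/τ₁) = 0.63728, e^(−t/τ₂) = 0.34838.
C₂ = 3.31·[1 − (24.859·0.63728 − 10.621·0.34838)/(14.237)] = 3.31·0.14719 = 0.48720 g/L.

0.487 g/L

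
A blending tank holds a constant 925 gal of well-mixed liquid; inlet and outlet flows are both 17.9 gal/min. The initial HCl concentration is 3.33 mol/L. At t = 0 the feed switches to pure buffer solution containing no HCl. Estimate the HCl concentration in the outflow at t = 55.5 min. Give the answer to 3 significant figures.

1.14 mol/L

Accumulation = in − out for the solute gives V dC/dt = Q(C_in − C).
Rewrite as dC/dt + C/τ = C_in/τ, τ = V/Q = 51.676 min.
C approaches C_in exponentially: C(t) = C_in + (C₀ − C_in) e^(−t/τ).
C(55.5) = 0 + (3.33 − 0)·e^(−55.5/51.676) = 0 + (3.3300)·0.34164 = 1.1377 mol/L.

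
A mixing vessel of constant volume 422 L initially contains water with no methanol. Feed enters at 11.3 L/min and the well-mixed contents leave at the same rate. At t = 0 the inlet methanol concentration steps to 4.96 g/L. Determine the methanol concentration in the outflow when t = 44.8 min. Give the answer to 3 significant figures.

3.47 g/L

Mass balance on the solute (V constant): V dC/dt = Q(C_in − C).
Time constant τ = V/Q = 422/11.3 = 37.345 min.
C approaches C_in exponentially: C(t) = C_in + (C₀ − C_in) e^(−t/τ).
C(44.8) = 4.96 + (0 − 4.96)·e^(−44.8/37.345) = 4.96 + (-4.9600)·0.30131 = 3.4655 g/L.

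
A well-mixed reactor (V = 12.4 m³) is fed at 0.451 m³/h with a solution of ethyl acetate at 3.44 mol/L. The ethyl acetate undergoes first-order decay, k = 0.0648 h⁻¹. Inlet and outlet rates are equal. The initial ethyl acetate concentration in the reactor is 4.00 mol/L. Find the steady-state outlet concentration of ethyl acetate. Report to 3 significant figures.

Species balance: V dC/dt = Q C_in − Q C − k V C.
Steady state (dC/dt = 0): C_ss = Q C_in/(Q + kV) = C_in/(1 + kV/Q).
C_ss = 0.451·3.44/(0.451 + 0.0648·12.4) = 1.5514/1.2545 = 1.2367 mol/L.

1.24 mol/L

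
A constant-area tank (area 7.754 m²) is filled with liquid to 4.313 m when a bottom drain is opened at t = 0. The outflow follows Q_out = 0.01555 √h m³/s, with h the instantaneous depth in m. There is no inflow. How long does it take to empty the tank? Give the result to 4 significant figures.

2071 s

Volume balance on the tank: A dh/dt = −0.01555 √h.
Separate and integrate: 2(√h − √h₀) = −(0.01555/A) t.
Tank is empty when √h = 0: t_empty = 2A√h₀/0.01555.
t_empty = 2·7.754·√4.313/0.01555 = 15.5080·2.07678/0.01555 = 2071.17 s.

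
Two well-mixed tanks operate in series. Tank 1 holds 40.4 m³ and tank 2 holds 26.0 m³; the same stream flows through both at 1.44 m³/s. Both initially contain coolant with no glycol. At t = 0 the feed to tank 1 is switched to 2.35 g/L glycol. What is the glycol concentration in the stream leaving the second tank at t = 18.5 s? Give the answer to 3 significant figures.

0.463 g/L

Time constants: τᵢ = Vᵢ/Q for each well-mixed tank.
τ₁ = 40.4/1.44 = 28.056 s; τ₂ = 26.0/1.44 = 18.056 s.
Tank 1: C₁ = C_in(1 − e^(−t/τ₁)). Tank 2 (τ₁ ≠ τ₂): C₂ = C_in[1 − (τ₁ e^(−t/τ₁) − τ₂ e^(−t/τ₂))/(τ₁ − τ₂)].
At t = 18.5: e^(−t/τ₁) = 0.51716, e^(−t/τ₂) = 0.35893.
C₂ = 2.35·[1 − (28.056·0.51716 − 18.056·0.35893)/(10.000)] = 2.35·0.19716 = 0.46332 g/L.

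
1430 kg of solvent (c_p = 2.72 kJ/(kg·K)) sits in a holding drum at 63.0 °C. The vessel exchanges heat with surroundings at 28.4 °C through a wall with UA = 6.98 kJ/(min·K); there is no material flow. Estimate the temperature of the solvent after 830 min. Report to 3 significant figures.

Heat balance on the well-mixed liquid: M c_p dT/dt = −UA(T − T_amb).
dT/dt = (T_ss − T)/τ with T_ss = T_amb = 28.400 °C, τ = M c_p/UA = 1430·2.72/6.98 = 557.25 min.
This is linear first-order; T(t) = T_ss + (T₀ − T_ss) e^(−t/τ).
T(830) = 28.400 + (34.600)·0.22549 = 36.202 °C.

36.2 °C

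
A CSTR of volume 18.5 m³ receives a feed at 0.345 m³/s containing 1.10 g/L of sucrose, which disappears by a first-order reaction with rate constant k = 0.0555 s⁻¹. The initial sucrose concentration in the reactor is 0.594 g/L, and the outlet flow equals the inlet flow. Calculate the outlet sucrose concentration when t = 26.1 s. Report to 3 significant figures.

Species balance: V dC/dt = Q C_in − Q C − k V C.
dC/dt = (Q/V) C_in − (Q/V + k) C; effective rate a = Q/V + k = 0.018649 + 0.0555 = 0.074149 s⁻¹.
C_ss = Q C_in/(Q + kV) = 0.27665 g/L; C(t) = C_ss + (C₀ − C_ss) e^(−a t).
C(26.1) = 0.27665 + (0.31735)·e^(−0.074149·26.1) = 0.27665 + (0.31735)·0.14438 = 0.32247 g/L.

0.322 g/L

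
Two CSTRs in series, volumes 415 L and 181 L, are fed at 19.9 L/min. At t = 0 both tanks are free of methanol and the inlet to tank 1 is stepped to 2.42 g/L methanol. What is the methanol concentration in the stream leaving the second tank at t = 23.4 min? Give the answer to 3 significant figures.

Time constants: τᵢ = Vᵢ/Q for each well-mixed tank.
τ₁ = 415/19.9 = 20.854 min; τ₂ = 181/19.9 = 9.0955 min.
Tank 1: C₁ = C_in(1 − e^(−t/τ₁)). Tank 2 (τ₁ ≠ τ₂): C₂ = C_in[1 − (τ₁ e^(−t/τ₁) − τ₂ e^(−t/τ₂))/(τ₁ − τ₂)].
At t = 23.4: e^(−t/τ₁) = 0.32560, e^(−t/τ₂) = 0.076329.
C₂ = 2.42·[1 − (20.854·0.32560 − 9.0955·0.076329)/(11.759)] = 2.42·0.48158 = 1.1654 g/L.

1.17 g/L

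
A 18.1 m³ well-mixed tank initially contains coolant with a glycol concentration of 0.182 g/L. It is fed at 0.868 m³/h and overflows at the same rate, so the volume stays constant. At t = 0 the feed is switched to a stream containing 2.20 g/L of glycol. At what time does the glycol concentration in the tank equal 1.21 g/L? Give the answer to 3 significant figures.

14.9 h

Species balance: V dC/dt = Q(C_in − C) ⇒ τ = V/Q = 20.853 h.
C(t) = C_in + (C₀ − C_in) e^(−t/τ). Set C = 1.21 and solve for t:
e^(−t/τ) = (C − C_in)/(C₀ − C_in) = (1.21 − 2.20)/(0.182 − 2.20) = 0.49058
t = −τ ln(…) = 20.853 × 0.71216 = 14.850 h.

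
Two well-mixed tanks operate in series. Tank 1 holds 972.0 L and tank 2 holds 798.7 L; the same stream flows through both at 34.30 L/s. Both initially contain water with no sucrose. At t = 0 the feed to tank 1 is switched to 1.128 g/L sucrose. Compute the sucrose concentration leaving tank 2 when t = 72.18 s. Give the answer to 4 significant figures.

Time constants: τᵢ = Vᵢ/Q for each well-mixed tank.
τ₁ = 972.0/34.30 = 28.3382 s; τ₂ = 798.7/34.30 = 23.2857 s.
Tank 1: C₁ = C_in(1 − e^(−t/τ₁)). Tank 2 (τ₁ ≠ τ₂): C₂ = C_in[1 − (τ₁ e^(−t/τ₁) − τ₂ e^(−t/τ₂))/(τ₁ − τ₂)].
At t = 72.18: e^(−t/τ₁) = 0.0783090, e^(−t/τ₂) = 0.0450603.
C₂ = 1.128·[1 − (28.3382·0.0783090 − 23.2857·0.0450603)/(5.05248)] = 1.128·0.768455 = 0.866817 g/L.

0.8668 g/L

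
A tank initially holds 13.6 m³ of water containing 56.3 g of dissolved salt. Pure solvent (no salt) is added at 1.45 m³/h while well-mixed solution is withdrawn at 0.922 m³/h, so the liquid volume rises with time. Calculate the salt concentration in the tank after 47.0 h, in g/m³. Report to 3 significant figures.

Total volume: dV/dt = Q_in − Q_out = 0.52800 m³/h, so V(t) = 13.6 + 0.52800 t and V(47.0) = 38.416 m³.
No salt enters, so dm/dt = −Q_out · (m/V).
Separate: dm/m = −Q_out dt/V(t) ⇒ ln(m/m₀) = −(Q_out/(Q_in−Q_out)) ln(V/V₀).
m = m₀ (V₀/V)^(Q_out/(Q_in−Q_out)) = 56.3 × (13.6/38.416)^(1.7462) = 9.1836 g.
C = m/V = 9.1836/38.416 = 0.23906 g/m³.

0.239 g/m³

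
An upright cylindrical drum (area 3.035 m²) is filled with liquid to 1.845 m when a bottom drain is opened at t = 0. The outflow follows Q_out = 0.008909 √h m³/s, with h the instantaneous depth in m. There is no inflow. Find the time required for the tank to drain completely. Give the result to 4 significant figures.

925.5 s

Accumulation of liquid (constant cross-section A): A dh/dt = −0.008909 √h.
Separate and integrate: 2(√h − √h₀) = −(0.008909/A) t.
Tank is empty when √h = 0: t_empty = 2A√h₀/0.008909.
t_empty = 2·3.035·√1.845/0.008909 = 6.07000·1.35831/0.008909 = 925.461 s.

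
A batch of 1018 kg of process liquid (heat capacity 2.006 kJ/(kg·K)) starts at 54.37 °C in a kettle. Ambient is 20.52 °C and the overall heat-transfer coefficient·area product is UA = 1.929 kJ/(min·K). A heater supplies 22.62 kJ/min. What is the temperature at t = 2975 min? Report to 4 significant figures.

33.58 °C

M c_p dT/dt = −UA(T − T_amb) + Q̇.
dT/dt = (T_ss − T)/τ with T_ss = T_amb + Q̇/UA = 20.52 + 22.62/1.929 = 32.2463 °C, τ = M c_p/UA = 1018·2.006/1.929 = 1058.64 min.
Solution: T(t) = T_ss + (T₀ − T_ss) e^(−t/τ).
T(2975) = 32.2463 + (22.1237)·0.0601917 = 33.5779 °C.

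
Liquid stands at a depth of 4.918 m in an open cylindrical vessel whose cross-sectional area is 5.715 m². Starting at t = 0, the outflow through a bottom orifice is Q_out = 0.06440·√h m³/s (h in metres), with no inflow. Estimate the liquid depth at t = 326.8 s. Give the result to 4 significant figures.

0.1417 m

A dh/dt = −Q_out = −0.06440 √h.
∫ h^(−1/2) dh = −(0.06440/A) ∫ dt, giving 2√h = 2√h₀ − (0.06440/A) t.
√h = √4.918 − 0.06440·326.8/(2·5.715) = 2.21766 − 1.84129 = 0.376369.
h = 0.376369² = 0.141653 m.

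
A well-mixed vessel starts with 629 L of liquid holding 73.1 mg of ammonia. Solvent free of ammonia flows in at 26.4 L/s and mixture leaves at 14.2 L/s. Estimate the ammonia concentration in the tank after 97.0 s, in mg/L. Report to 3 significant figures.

0.0118 mg/L

Total volume: dV/dt = Q_in − Q_out = 12.200 L/s, so V(t) = 629 + 12.200 t and V(97.0) = 1812.4 L.
Solute balance: dm/dt = 0 − Q_out C = −Q_out m/V(t).
Separate: dm/m = −Q_out dt/V(t) ⇒ ln(m/m₀) = −(Q_out/(Q_in−Q_out)) ln(V/V₀).
m = m₀ (V₀/V)^(Q_out/(Q_in−Q_out)) = 73.1 × (629/1812.4)^(1.1639) = 21.329 mg.
C = m/V = 21.329/1812.4 = 0.011768 mg/L.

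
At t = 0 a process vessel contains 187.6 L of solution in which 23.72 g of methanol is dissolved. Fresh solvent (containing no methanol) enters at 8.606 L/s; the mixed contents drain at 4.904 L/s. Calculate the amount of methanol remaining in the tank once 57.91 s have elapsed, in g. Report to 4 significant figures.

Let m(t) be the amount of methanol. Volume: V(t) = V₀ + (Q_in − Q_out) t = 187.6 + 3.70200 t; V(57.91) = 401.983 L.
Species balance (pure solvent in): dm/dt = −Q_out · m/V(t).
dm/m = −Q_out dt/(V₀ + 3.70200 t); integrating gives ln(m/m₀) = −(Q_out/(Q_in−Q_out)) ln(V/V₀).
m = m₀ (V₀/V)^(Q_out/(Q_in−Q_out)) = 23.72 × (187.6/401.983)^(1.32469) = 8.64323 g.

8.643 g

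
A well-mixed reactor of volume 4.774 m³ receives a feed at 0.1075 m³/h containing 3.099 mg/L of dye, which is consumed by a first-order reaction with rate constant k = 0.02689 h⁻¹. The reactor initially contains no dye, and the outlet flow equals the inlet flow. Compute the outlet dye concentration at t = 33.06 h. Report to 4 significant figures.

1.137 mg/L

V dC/dt = Q(C_in − C) − k V C.
This is linear with rate a = Q/V + k = 0.0494078 h⁻¹.
C_ss = Q C_in/(Q + kV) = 1.41238 mg/L; C(t) = C_ss + (C₀ − C_ss) e^(−a t).
C(33.06) = 1.41238 + (-1.41238)·e^(−0.0494078·33.06) = 1.41238 + (-1.41238)·0.195260 = 1.13660 mg/L.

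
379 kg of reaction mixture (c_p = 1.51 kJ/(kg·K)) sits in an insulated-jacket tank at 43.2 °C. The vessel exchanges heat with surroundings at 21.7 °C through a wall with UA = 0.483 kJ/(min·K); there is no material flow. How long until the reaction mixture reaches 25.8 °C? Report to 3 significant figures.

1960 min

Unsteady energy balance on the tank contents: M c_p dT/dt = −UA(T − T_amb).
τ = M c_p/UA = 1184.9 min; T_ss = T_amb = 21.700 °C.
T(t) = T_ss + (T₀ − T_ss)e^(−t/τ); set T = 25.8:
t = −τ ln[(T − T_ss)/(T₀ − T_ss)] = −1184.9 · ln(0.19070) = 1963.4 min.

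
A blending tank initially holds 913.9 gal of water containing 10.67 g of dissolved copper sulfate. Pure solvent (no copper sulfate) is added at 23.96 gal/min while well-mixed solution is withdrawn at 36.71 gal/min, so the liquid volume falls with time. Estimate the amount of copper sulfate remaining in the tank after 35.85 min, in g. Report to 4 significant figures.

Total volume: dV/dt = Q_in − Q_out = -12.7500 gal/min, so V(t) = 913.9 − 12.7500 t and V(35.85) = 456.812 gal.
No copper sulfate enters, so dm/dt = −Q_out · (m/V).
Separate: dm/m = −Q_out dt/V(t) ⇒ ln(m/m₀) = −(Q_out/(Q_in−Q_out)) ln(V/V₀).
m = m₀ (V₀/V)^(Q_out/(Q_in−Q_out)) = 10.67 × (913.9/456.812)^(-2.87922) = 1.44896 g.

1.449 g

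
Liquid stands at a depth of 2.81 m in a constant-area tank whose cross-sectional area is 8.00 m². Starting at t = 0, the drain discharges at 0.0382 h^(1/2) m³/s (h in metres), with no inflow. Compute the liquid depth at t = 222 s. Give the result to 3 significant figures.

With no inflow, A dh/dt = −0.0382 √h.
Separate and integrate: 2(√h − √h₀) = −(0.0382/A) t.
√h = √2.81 − 0.0382·222/(2·8.00) = 1.6763 − 0.53002 = 1.1463.
h = 1.1463² = 1.3140 m.

1.31 m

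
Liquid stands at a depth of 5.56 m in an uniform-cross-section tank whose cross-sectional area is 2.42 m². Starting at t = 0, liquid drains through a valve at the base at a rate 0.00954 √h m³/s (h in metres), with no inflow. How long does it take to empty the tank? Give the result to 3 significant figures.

1200 s

A dh/dt = −Q_out = −0.00954 √h.
This is separable: 2 d(√h)/dt = −0.00954/A, so √h = √h₀ − (0.00954/(2A)) t.
Set h = 0: 2√h₀ = (0.00954/A) t_empty ⇒ t_empty = 2A√h₀/0.00954.
t_empty = 2·2.42·√5.56/0.00954 = 4.8400·2.3580/0.00954 = 1196.3 s.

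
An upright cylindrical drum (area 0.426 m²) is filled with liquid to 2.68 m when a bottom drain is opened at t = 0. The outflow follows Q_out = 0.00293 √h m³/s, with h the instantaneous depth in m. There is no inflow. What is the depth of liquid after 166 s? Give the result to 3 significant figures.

Mass balance (ρ constant): A dh/dt = −0.00293 √h.
∫ h^(−1/2) dh = −(0.00293/A) ∫ dt, giving 2√h = 2√h₀ − (0.00293/A) t.
√h = √2.68 − 0.00293·166/(2·0.426) = 1.6371 − 0.57087 = 1.0662.
h = 1.0662² = 1.1368 m.

1.14 m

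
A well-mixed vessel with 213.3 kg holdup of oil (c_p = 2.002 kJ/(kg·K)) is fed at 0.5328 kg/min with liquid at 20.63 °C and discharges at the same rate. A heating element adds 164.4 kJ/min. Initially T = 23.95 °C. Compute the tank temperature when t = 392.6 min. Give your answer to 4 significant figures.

118.2 °C

Heat balance on the well-mixed liquid: M c_p dT/dt = ṁ c_p (T_in − T) + 164.4.
Rearrange: dT/dt = (T_ss − T)/τ with τ = M/ṁ = 400.338 min and T_ss = T_in + Q̇/(ṁ c_p) = 174.755 °C.
Solution: T(t) = T_ss + (T₀ − T_ss) e^(−t/τ).
T(392.6) = 174.755 + (-150.805)·e^(−392.6/400.338) = 174.755 + (-150.805)·0.375059 = 118.194 °C.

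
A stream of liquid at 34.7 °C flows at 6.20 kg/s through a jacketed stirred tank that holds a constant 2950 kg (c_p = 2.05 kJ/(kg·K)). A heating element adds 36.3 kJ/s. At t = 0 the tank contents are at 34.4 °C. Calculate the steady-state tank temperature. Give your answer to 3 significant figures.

M c_p dT/dt = ṁ c_p (T_in − T) + Q̇.
At steady state dT/dt = 0 ⇒ T_ss = T_in + Q̇/(ṁ c_p) = 34.7 + 36.3/(6.20·2.05) = 37.556 °C.

37.6 °C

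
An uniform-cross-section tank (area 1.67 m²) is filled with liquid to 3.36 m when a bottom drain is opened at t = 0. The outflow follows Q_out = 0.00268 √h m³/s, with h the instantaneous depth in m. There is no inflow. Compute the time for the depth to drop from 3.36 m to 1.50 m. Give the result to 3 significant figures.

758 s

With no inflow, A dh/dt = −0.00268 √h.
Separate and integrate: 2(√h − √h₀) = −(0.00268/A) t.
t = 2A(√h₀ − √h)/0.00268 = 2·1.67·(√3.36 − √1.50)/0.00268
  = 3.3400 × (1.8330 − 1.2247) / 0.00268 = 758.09 s.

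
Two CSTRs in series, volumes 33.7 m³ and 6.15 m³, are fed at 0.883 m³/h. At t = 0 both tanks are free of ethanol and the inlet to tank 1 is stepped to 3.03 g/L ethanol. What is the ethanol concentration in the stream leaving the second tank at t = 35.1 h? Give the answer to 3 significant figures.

Each tank obeys Vᵢ dCᵢ/dt = Q(Cᵢ₋₁ − Cᵢ), so τᵢ = Vᵢ/Q.
τ₁ = 33.7/0.883 = 38.165 h; τ₂ = 6.15/0.883 = 6.9649 h.
Solving the cascade with C₁(0)=C₂(0)=0 gives C₂(t) = C_in[1 − (τ₁ e^(−t/τ₁) − τ₂ e^(−t/τ₂))/(τ₁ − τ₂)].
At t = 35.1: e^(−t/τ₁) = 0.39865, e^(−t/τ₂) = 0.0064766.
C₂ = 3.03·[1 − (38.165·0.39865 − 6.9649·0.0064766)/(31.200)] = 3.03·0.51381 = 1.5568 g/L.

1.56 g/L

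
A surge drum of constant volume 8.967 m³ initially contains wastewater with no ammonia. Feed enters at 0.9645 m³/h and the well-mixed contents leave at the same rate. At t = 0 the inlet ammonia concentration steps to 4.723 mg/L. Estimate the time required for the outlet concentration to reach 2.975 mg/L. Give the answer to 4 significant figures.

Species balance on the tank: V dC/dt = Q(C_in − C), so τ = V/Q = 9.29705 h.
C(t) = C_in + (C₀ − C_in) e^(−t/τ). Set C = 2.975 and solve for t:
e^(−t/τ) = (C − C_in)/(C₀ − C_in) = (2.975 − 4.723)/(0 − 4.723) = 0.370104
t = −τ ln(…) = 9.29705 × 0.993972 = 9.24100 h.

9.241 h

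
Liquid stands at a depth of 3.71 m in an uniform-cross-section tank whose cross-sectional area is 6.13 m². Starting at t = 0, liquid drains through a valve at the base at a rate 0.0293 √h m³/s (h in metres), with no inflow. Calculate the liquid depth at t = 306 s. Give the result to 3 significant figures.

1.43 m

A dh/dt = −Q_out = −0.0293 √h.
∫ h^(−1/2) dh = −(0.0293/A) ∫ dt, giving 2√h = 2√h₀ − (0.0293/A) t.
√h = √3.71 − 0.0293·306/(2·6.13) = 1.9261 − 0.73131 = 1.1948.
h = 1.1948² = 1.4276 m.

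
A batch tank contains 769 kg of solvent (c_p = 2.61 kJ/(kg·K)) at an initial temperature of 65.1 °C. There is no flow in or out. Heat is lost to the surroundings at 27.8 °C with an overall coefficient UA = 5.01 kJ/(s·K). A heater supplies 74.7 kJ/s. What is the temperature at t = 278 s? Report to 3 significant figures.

53.9 °C

Lumped-capacitance energy balance: M c_p dT/dt = UA(T_amb − T) + Q̇.
dT/dt = (T_ss − T)/τ with T_ss = T_amb + Q̇/UA = 27.8 + 74.7/5.01 = 42.710 °C, τ = M c_p/UA = 769·2.61/5.01 = 400.62 s.
T approaches T_ss exponentially: T(t) = T_ss + (T₀ − T_ss) e^(−t/τ).
T(278) = 42.710 + (22.390)·0.49961 = 53.896 °C.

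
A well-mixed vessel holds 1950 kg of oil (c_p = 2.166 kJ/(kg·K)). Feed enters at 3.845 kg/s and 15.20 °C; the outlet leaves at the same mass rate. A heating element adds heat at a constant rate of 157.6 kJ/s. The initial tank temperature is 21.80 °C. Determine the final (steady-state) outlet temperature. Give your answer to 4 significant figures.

34.12 °C

M c_p dT/dt = ṁ c_p (T_in − T) + Q̇.
At steady state dT/dt = 0 ⇒ T_ss = T_in + Q̇/(ṁ c_p) = 15.20 + 157.6/(3.845·2.166) = 34.1235 °C.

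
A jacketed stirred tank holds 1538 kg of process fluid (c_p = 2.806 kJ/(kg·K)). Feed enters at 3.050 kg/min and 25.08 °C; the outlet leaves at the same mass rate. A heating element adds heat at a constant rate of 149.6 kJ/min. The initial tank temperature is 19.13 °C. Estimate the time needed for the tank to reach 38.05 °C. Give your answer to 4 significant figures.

830.9 min

Heat balance on the well-mixed liquid: M c_p dT/dt = ṁ c_p (T_in − T) + 149.6.
τ = M/ṁ = 504.262 min; T_ss = T_in + Q̇/(ṁ c_p) = 42.5601 °C.
T(t) = T_ss + (T₀ − T_ss) e^(−t/τ). Set T = 38.05:
e^(−t/τ) = (38.05 − 42.5601)/(19.13 − 42.5601) = 0.192492
t = −504.262 · ln(0.192492) = 830.873 min.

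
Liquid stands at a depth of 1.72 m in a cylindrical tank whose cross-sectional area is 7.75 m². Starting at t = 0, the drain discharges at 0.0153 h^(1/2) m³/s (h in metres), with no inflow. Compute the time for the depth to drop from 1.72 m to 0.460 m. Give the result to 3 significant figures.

642 s

With no inflow, A dh/dt = −0.0153 √h.
This is separable: 2 d(√h)/dt = −0.0153/A, so √h = √h₀ − (0.0153/(2A)) t.
t = 2A(√h₀ − √h)/0.0153 = 2·7.75·(√1.72 − √0.460)/0.0153
  = 15.500 × (1.3115 − 0.67823) / 0.0153 = 641.53 s.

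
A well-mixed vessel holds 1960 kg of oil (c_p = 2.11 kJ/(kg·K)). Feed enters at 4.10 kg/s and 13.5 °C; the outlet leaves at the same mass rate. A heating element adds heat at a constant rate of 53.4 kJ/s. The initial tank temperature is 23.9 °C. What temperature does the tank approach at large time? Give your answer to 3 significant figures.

19.7 °C

M c_p dT/dt = ṁ c_p (T_in − T) + Q̇.
At steady state dT/dt = 0 ⇒ T_ss = T_in + Q̇/(ṁ c_p) = 13.5 + 53.4/(4.10·2.11) = 19.673 °C.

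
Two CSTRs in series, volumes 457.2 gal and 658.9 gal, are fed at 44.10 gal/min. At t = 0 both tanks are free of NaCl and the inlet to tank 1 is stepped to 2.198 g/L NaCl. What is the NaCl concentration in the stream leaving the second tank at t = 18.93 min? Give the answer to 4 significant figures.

0.9779 g/L

Species balance on tank i: dCᵢ/dt = (Cᵢ₋₁ − Cᵢ)/τᵢ with τᵢ = Vᵢ/Q.
τ₁ = 457.2/44.10 = 10.3673 min; τ₂ = 658.9/44.10 = 14.9410 min.
Solving the cascade with C₁(0)=C₂(0)=0 gives C₂(t) = C_in[1 − (τ₁ e^(−t/τ₁) − τ₂ e^(−t/τ₂))/(τ₁ − τ₂)].
At t = 18.93: e^(−t/τ₁) = 0.161069, e^(−t/τ₂) = 0.281681.
C₂ = 2.198·[1 − (10.3673·0.161069 − 14.9410·0.281681)/(-4.57370)] = 2.198·0.444923 = 0.977940 g/L.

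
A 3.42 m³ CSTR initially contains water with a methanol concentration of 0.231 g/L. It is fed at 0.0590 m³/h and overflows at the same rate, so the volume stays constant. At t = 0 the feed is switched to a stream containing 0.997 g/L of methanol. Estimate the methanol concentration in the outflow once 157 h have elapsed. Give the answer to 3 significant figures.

0.946 g/L

Mass balance on the solute (V constant): V dC/dt = Q(C_in − C).
Rewrite as dC/dt + C/τ = C_in/τ, τ = V/Q = 57.966 h.
This is linear first-order; C(t) = C_in + (C₀ − C_in) e^(−t/τ).
C(157) = 0.997 + (0.231 − 0.997)·e^(−157/57.966) = 0.997 + (-0.76600)·0.066638 = 0.94596 g/L.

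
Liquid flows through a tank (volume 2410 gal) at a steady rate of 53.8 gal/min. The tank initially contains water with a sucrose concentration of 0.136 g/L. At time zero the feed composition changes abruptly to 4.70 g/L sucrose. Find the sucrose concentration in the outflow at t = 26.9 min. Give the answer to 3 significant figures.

2.20 g/L

Unsteady species balance (constant V, well mixed): V dC/dt = Q(C_in − C).
Time constant τ = V/Q = 2410/53.8 = 44.796 min.
Integrating: C(t) = C_in + (C₀ − C_in) e^(−t/τ).
C(26.9) = 4.70 + (0.136 − 4.70)·e^(−26.9/44.796) = 4.70 + (-4.5640)·0.54853 = 2.1965 g/L.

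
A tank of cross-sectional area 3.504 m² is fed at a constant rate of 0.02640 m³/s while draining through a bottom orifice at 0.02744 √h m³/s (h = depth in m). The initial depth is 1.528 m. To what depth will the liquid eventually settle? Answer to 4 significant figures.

0.9256 m

A dh/dt = Q_in − 0.02744 √h. Steady state requires inflow = outflow:
Q_in = 0.02744 √h_ss ⇒ √h_ss = 0.02640/0.02744 = 0.962099.
h_ss = 0.962099² = 0.925635 m. (Since h₀ = 1.528 m > h_ss, the level will fall toward this value.)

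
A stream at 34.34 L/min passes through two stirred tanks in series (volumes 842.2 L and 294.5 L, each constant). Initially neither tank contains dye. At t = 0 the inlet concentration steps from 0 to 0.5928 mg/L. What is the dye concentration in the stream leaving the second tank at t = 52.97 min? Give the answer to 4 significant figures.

0.4883 mg/L

Time constants: τᵢ = Vᵢ/Q for each well-mixed tank.
τ₁ = 842.2/34.34 = 24.5253 min; τ₂ = 294.5/34.34 = 8.57600 min.
Solving the cascade with C₁(0)=C₂(0)=0 gives C₂(t) = C_in[1 − (τ₁ e^(−t/τ₁) − τ₂ e^(−t/τ₂))/(τ₁ − τ₂)].
At t = 52.97: e^(−t/τ₁) = 0.115347, e^(−t/τ₂) = 0.00207761.
C₂ = 0.5928·[1 − (24.5253·0.115347 − 8.57600·0.00207761)/(15.9493)] = 0.5928·0.823747 = 0.488317 mg/L.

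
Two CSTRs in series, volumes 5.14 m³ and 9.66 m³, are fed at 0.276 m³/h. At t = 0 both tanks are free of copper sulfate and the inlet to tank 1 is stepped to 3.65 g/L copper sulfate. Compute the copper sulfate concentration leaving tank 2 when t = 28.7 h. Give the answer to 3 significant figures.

1.10 g/L

Each tank obeys Vᵢ dCᵢ/dt = Q(Cᵢ₋₁ − Cᵢ), so τᵢ = Vᵢ/Q.
τ₁ = 5.14/0.276 = 18.623 h; τ₂ = 9.66/0.276 = 35.000 h.
Tank 1: C₁ = C_in(1 − e^(−t/τ₁)). Tank 2 (τ₁ ≠ τ₂): C₂ = C_in[1 − (τ₁ e^(−t/τ₁) − τ₂ e^(−t/τ₂))/(τ₁ − τ₂)].
At t = 28.7: e^(−t/τ₁) = 0.21415, e^(−t/τ₂) = 0.44043.
C₂ = 3.65·[1 − (18.623·0.21415 − 35.000·0.44043)/(-16.377)] = 3.65·0.30225 = 1.1032 g/L.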